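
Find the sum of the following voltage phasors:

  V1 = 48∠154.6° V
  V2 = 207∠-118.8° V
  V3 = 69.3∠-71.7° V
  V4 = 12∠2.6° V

Step 1 — Convert each phasor to rectangular form:
  V1 = 48·(cos(154.6°) + j·sin(154.6°)) = -43.36 + j20.59 V
  V2 = 207·(cos(-118.8°) + j·sin(-118.8°)) = -99.72 - j181.4 V
  V3 = 69.3·(cos(-71.7°) + j·sin(-71.7°)) = 21.76 - j65.8 V
  V4 = 12·(cos(2.6°) + j·sin(2.6°)) = 11.99 + j0.5444 V
Step 2 — Sum components: V_total = -109.3 - j226.1 V.
Step 3 — Convert to polar: |V_total| = 251.1 V, ∠V_total = -115.8°.

V_total = 251.1∠-115.8° V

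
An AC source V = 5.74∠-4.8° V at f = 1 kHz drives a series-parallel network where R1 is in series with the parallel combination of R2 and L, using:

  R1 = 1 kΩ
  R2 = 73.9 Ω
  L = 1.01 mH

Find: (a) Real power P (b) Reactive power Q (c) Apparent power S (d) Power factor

Step 1 — Angular frequency: ω = 2π·f = 2π·1000 = 6283 rad/s.
Step 2 — Component impedances:
  R1: Z = R = 1000 Ω
  R2: Z = R = 73.9 Ω
  L: Z = jωL = j·6283·0.00101 = 0 + j6.346 Ω
Step 3 — Parallel branch: R2 || L = 1/(1/R2 + 1/L) = 0.541 + j6.3 Ω.
Step 4 — Series with R1: Z_total = R1 + (R2 || L) = 1001 + j6.3 Ω = 1001∠0.4° Ω.
Step 5 — Source phasor: V = 5.74∠-4.8° V = 5.72 - j0.4803 V.
Step 6 — Current: I = V / Z = 0.005714 - j0.000516 A = 0.005737∠-5.2° A.
Step 7 — Complex power: S = V·I* = 0.03293 + j0.0002073 VA.
Step 8 — Real power: P = Re(S) = 0.03293 W.
Step 9 — Reactive power: Q = Im(S) = 0.0002073 VAR.
Step 10 — Apparent power: |S| = 0.03293 VA.
Step 11 — Power factor: PF = P/|S| = 1 (lagging).

(a) P = 0.03293 W  (b) Q = 0.0002073 VAR  (c) S = 0.03293 VA  (d) PF = 1 (lagging)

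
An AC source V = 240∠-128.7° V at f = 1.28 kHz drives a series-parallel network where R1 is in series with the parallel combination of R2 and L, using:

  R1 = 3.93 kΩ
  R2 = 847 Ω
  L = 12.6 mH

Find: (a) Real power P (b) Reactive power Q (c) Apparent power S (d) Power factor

Step 1 — Angular frequency: ω = 2π·f = 2π·1280 = 8042 rad/s.
Step 2 — Component impedances:
  R1: Z = R = 3930 Ω
  R2: Z = R = 847 Ω
  L: Z = jωL = j·8042·0.0126 = 0 + j101.3 Ω
Step 3 — Parallel branch: R2 || L = 1/(1/R2 + 1/L) = 11.95 + j99.91 Ω.
Step 4 — Series with R1: Z_total = R1 + (R2 || L) = 3942 + j99.91 Ω = 3943∠1.5° Ω.
Step 5 — Source phasor: V = 240∠-128.7° V = -150.1 - j187.3 V.
Step 6 — Current: I = V / Z = -0.03925 - j0.04652 A = 0.06086∠-130.2° A.
Step 7 — Complex power: S = V·I* = 14.6 + j0.3701 VA.
Step 8 — Real power: P = Re(S) = 14.6 W.
Step 9 — Reactive power: Q = Im(S) = 0.3701 VAR.
Step 10 — Apparent power: |S| = 14.61 VA.
Step 11 — Power factor: PF = P/|S| = 0.9997 (lagging).

(a) P = 14.6 W  (b) Q = 0.3701 VAR  (c) S = 14.61 VA  (d) PF = 0.9997 (lagging)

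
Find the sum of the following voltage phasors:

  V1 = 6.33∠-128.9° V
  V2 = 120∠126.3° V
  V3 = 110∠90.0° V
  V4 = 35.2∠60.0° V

Step 1 — Convert each phasor to rectangular form:
  V1 = 6.33·(cos(-128.9°) + j·sin(-128.9°)) = -3.975 - j4.926 V
  V2 = 120·(cos(126.3°) + j·sin(126.3°)) = -71.04 + j96.71 V
  V3 = 110·(cos(90.0°) + j·sin(90.0°)) = 0 + j110 V
  V4 = 35.2·(cos(60.0°) + j·sin(60.0°)) = 17.6 + j30.48 V
Step 2 — Sum components: V_total = -57.42 + j232.3 V.
Step 3 — Convert to polar: |V_total| = 239.3 V, ∠V_total = 103.9°.

V_total = 239.3∠103.9° V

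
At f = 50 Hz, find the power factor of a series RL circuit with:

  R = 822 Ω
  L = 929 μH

Step 1 — Angular frequency: ω = 2π·f = 2π·50 = 314.2 rad/s.
Step 2 — Component impedances:
  R: Z = R = 822 Ω
  L: Z = jωL = j·314.2·0.000929 = 0 + j0.2919 Ω
Step 3 — Series combination: Z_total = R + L = 822 + j0.2919 Ω = 822∠0.0° Ω.
Step 4 — Power factor: PF = cos(φ) = Re(Z)/|Z| = 822/822 = 1.
Step 5 — Type: Im(Z) = 0.2919 ⇒ lagging (phase φ = 0.0°).

PF = 1 (lagging, φ = 0.0°)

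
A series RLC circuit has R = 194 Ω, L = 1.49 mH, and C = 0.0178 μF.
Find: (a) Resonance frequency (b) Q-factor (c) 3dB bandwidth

Step 1 — Resonance: ω₀ = 1/√(LC) = 1/√(0.00149·1.78e-08) = 1.942e+05 rad/s.
Step 2 — f₀ = ω₀/(2π) = 3.09e+04 Hz.
Step 3 — Series Q: Q = ω₀L/R = 1.942e+05·0.00149/194 = 1.491.
Step 4 — Bandwidth: Δω = ω₀/Q = 1.302e+05 rad/s; BW = Δω/(2π) = 2.072e+04 Hz.

(a) f₀ = 3.09e+04 Hz  (b) Q = 1.491  (c) BW = 2.072e+04 Hz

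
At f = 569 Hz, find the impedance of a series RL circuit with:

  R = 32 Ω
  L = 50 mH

Step 1 — Angular frequency: ω = 2π·f = 2π·569 = 3575 rad/s.
Step 2 — Component impedances:
  R: Z = R = 32 Ω
  L: Z = jωL = j·3575·0.05 = 0 + j178.8 Ω
Step 3 — Series combination: Z_total = R + L = 32 + j178.8 Ω = 181.6∠79.9° Ω.

Z = 32 + j178.8 Ω = 181.6∠79.9° Ω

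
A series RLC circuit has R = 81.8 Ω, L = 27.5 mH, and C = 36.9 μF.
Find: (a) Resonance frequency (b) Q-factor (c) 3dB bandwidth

Step 1 — Resonance: ω₀ = 1/√(LC) = 1/√(0.0275·3.69e-05) = 992.7 rad/s.
Step 2 — f₀ = ω₀/(2π) = 158 Hz.
Step 3 — Series Q: Q = ω₀L/R = 992.7·0.0275/81.8 = 0.3337.
Step 4 — Bandwidth: Δω = ω₀/Q = 2975 rad/s; BW = Δω/(2π) = 473.4 Hz.

(a) f₀ = 158 Hz  (b) Q = 0.3337  (c) BW = 473.4 Hz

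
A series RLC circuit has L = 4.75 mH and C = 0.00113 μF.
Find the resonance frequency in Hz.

Step 1 — Resonance condition Im(Z)=0 gives ω₀ = 1/√(LC).
Step 2 — ω₀ = 1/√(0.00475·1.13e-09) = 4.316e+05 rad/s.
Step 3 — f₀ = ω₀/(2π) = 6.87e+04 Hz.

f₀ = 6.87e+04 Hz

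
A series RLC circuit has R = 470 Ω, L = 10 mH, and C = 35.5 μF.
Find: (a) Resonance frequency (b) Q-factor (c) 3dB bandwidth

Step 1 — Resonance: ω₀ = 1/√(LC) = 1/√(0.01·3.55e-05) = 1678 rad/s.
Step 2 — f₀ = ω₀/(2π) = 267.1 Hz.
Step 3 — Series Q: Q = ω₀L/R = 1678·0.01/470 = 0.03571.
Step 4 — Bandwidth: Δω = ω₀/Q = 4.7e+04 rad/s; BW = Δω/(2π) = 7480 Hz.

(a) f₀ = 267.1 Hz  (b) Q = 0.03571  (c) BW = 7480 Hz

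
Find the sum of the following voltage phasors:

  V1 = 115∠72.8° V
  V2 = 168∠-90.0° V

Step 1 — Convert each phasor to rectangular form:
  V1 = 115·(cos(72.8°) + j·sin(72.8°)) = 34.01 + j109.9 V
  V2 = 168·(cos(-90.0°) + j·sin(-90.0°)) = 0 - j168 V
Step 2 — Sum components: V_total = 34.01 - j58.14 V.
Step 3 — Convert to polar: |V_total| = 67.36 V, ∠V_total = -59.7°.

V_total = 67.36∠-59.7° V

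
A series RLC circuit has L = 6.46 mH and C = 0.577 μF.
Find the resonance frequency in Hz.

Step 1 — Resonance condition Im(Z)=0 gives ω₀ = 1/√(LC).
Step 2 — ω₀ = 1/√(0.00646·5.77e-07) = 1.638e+04 rad/s.
Step 3 — f₀ = ω₀/(2π) = 2607 Hz.

f₀ = 2607 Hz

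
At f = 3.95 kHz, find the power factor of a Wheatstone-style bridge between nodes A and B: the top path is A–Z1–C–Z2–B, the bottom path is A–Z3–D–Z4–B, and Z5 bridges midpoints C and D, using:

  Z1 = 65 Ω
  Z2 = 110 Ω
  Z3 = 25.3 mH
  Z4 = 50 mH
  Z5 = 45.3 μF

Step 1 — Angular frequency: ω = 2π·f = 2π·3950 = 2.482e+04 rad/s.
Step 2 — Component impedances:
  Z1: Z = R = 65 Ω
  Z2: Z = R = 110 Ω
  Z3: Z = jωL = j·2.482e+04·0.0253 = 0 + j627.9 Ω
  Z4: Z = jωL = j·2.482e+04·0.05 = 0 + j1241 Ω
  Z5: Z = 1/(jωC) = -j/(ω·C) = 0 - j0.8895 Ω
Step 3 — Bridge requires nodal analysis (the Z5 bridge couples midpoints C and D, so the two paths cannot be reduced to a simple series/parallel combination). Setting node B to ground and injecting 1 A at node A, the 3-node admittance system at A, C, D solves to V_A = Z_AB = 173.5 + j16.33 Ω = 174.2∠5.4° Ω.
Step 4 — Power factor: PF = cos(φ) = Re(Z)/|Z| = 173.45/174.22 = 0.9956.
Step 5 — Type: Im(Z) = 16.33 ⇒ lagging (phase φ = 5.4°).

PF = 0.9956 (lagging, φ = 5.4°)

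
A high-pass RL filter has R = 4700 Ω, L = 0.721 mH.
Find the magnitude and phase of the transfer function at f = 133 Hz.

Step 1 — Angular frequency: ω = 2π·133 = 835.7 rad/s.
Step 2 — Transfer function: H(jω) = jωL/(R + jωL).
Step 3 — Numerator jωL = j·0.6025; denominator R + jωL = 4700 + j0.6025.
Step 4 — H = 1.643e-08 + j0.0001282.
Step 5 — Magnitude: |H| = 0.0001282 (-77.8 dB); phase: φ = 90.0°.

|H| = 0.0001282 (-77.8 dB), φ = 90.0°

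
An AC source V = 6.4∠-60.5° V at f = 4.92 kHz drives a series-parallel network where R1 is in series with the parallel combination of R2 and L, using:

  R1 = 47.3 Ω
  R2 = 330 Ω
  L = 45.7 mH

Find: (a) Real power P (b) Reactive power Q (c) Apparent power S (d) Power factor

Step 1 — Angular frequency: ω = 2π·f = 2π·4920 = 3.091e+04 rad/s.
Step 2 — Component impedances:
  R1: Z = R = 47.3 Ω
  R2: Z = R = 330 Ω
  L: Z = jωL = j·3.091e+04·0.0457 = 0 + j1413 Ω
Step 3 — Parallel branch: R2 || L = 1/(1/R2 + 1/L) = 312.9 + j73.1 Ω.
Step 4 — Series with R1: Z_total = R1 + (R2 || L) = 360.2 + j73.1 Ω = 367.6∠11.5° Ω.
Step 5 — Source phasor: V = 6.4∠-60.5° V = 3.152 - j5.57 V.
Step 6 — Current: I = V / Z = 0.005389 - j0.01656 A = 0.01741∠-72.0° A.
Step 7 — Complex power: S = V·I* = 0.1092 + j0.02216 VA.
Step 8 — Real power: P = Re(S) = 0.1092 W.
Step 9 — Reactive power: Q = Im(S) = 0.02216 VAR.
Step 10 — Apparent power: |S| = 0.1114 VA.
Step 11 — Power factor: PF = P/|S| = 0.98 (lagging).

(a) P = 0.1092 W  (b) Q = 0.02216 VAR  (c) S = 0.1114 VA  (d) PF = 0.98 (lagging)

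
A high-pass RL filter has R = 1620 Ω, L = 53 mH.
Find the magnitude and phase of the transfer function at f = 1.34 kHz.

Step 1 — Angular frequency: ω = 2π·1340 = 8419 rad/s.
Step 2 — Transfer function: H(jω) = jωL/(R + jωL).
Step 3 — Numerator jωL = j·446.2; denominator R + jωL = 1620 + j446.2.
Step 4 — H = 0.07052 + j0.256.
Step 5 — Magnitude: |H| = 0.2656 (-11.5 dB); phase: φ = 74.6°.

|H| = 0.2656 (-11.5 dB), φ = 74.6°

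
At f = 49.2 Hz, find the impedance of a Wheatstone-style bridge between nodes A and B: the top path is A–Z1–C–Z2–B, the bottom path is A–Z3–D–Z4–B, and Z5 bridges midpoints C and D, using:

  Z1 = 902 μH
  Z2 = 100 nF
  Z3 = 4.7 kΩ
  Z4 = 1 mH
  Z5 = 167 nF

Step 1 — Angular frequency: ω = 2π·f = 2π·49.2 = 309.1 rad/s.
Step 2 — Component impedances:
  Z1: Z = jωL = j·309.1·0.000902 = 0 + j0.2788 Ω
  Z2: Z = 1/(jωC) = -j/(ω·C) = 0 - j3.235e+04 Ω
  Z3: Z = R = 4700 Ω
  Z4: Z = jωL = j·309.1·0.001 = 0 + j0.3091 Ω
  Z5: Z = 1/(jωC) = -j/(ω·C) = 0 - j1.937e+04 Ω
Step 3 — Bridge requires nodal analysis (the Z5 bridge couples midpoints C and D, so the two paths cannot be reduced to a simple series/parallel combination). Setting node B to ground and injecting 1 A at node A, the 3-node admittance system at A, C, D solves to V_A = Z_AB = 4085 - j1585 Ω = 4382∠-21.2° Ω.

Z = 4085 - j1585 Ω = 4382∠-21.2° Ω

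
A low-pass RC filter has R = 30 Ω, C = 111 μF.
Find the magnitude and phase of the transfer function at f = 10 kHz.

Step 1 — Angular frequency: ω = 2π·1e+04 = 6.283e+04 rad/s.
Step 2 — Transfer function: H(jω) = 1/(1 + jωRC).
Step 3 — Denominator: 1 + jωRC = 1 + j·6.283e+04·30·0.000111 = 1 + j209.2.
Step 4 — H = 2.284e-05 - j0.004779.
Step 5 — Magnitude: |H| = 0.004779 (-46.4 dB); phase: φ = -89.7°.

|H| = 0.004779 (-46.4 dB), φ = -89.7°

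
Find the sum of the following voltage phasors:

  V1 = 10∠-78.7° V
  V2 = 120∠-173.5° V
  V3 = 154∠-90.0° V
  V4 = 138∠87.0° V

Step 1 — Convert each phasor to rectangular form:
  V1 = 10·(cos(-78.7°) + j·sin(-78.7°)) = 1.959 - j9.806 V
  V2 = 120·(cos(-173.5°) + j·sin(-173.5°)) = -119.2 - j13.58 V
  V3 = 154·(cos(-90.0°) + j·sin(-90.0°)) = 0 - j154 V
  V4 = 138·(cos(87.0°) + j·sin(87.0°)) = 7.222 + j137.8 V
Step 2 — Sum components: V_total = -110 - j39.58 V.
Step 3 — Convert to polar: |V_total| = 116.9 V, ∠V_total = -160.2°.

V_total = 116.9∠-160.2° V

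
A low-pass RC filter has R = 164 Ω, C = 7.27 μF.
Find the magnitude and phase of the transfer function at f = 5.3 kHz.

Step 1 — Angular frequency: ω = 2π·5300 = 3.33e+04 rad/s.
Step 2 — Transfer function: H(jω) = 1/(1 + jωRC).
Step 3 — Denominator: 1 + jωRC = 1 + j·3.33e+04·164·7.27e-06 = 1 + j39.7.
Step 4 — H = 0.000634 - j0.02517.
Step 5 — Magnitude: |H| = 0.02518 (-32.0 dB); phase: φ = -88.6°.

|H| = 0.02518 (-32.0 dB), φ = -88.6°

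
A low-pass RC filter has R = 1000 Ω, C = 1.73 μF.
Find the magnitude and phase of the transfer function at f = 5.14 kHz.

Step 1 — Angular frequency: ω = 2π·5140 = 3.23e+04 rad/s.
Step 2 — Transfer function: H(jω) = 1/(1 + jωRC).
Step 3 — Denominator: 1 + jωRC = 1 + j·3.23e+04·1000·1.73e-06 = 1 + j55.87.
Step 4 — H = 0.0003202 - j0.01789.
Step 5 — Magnitude: |H| = 0.0179 (-34.9 dB); phase: φ = -89.0°.

|H| = 0.0179 (-34.9 dB), φ = -89.0°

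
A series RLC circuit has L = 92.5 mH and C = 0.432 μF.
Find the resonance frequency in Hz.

Step 1 — Resonance condition Im(Z)=0 gives ω₀ = 1/√(LC).
Step 2 — ω₀ = 1/√(0.0925·4.32e-07) = 5003 rad/s.
Step 3 — f₀ = ω₀/(2π) = 796.2 Hz.

f₀ = 796.2 Hz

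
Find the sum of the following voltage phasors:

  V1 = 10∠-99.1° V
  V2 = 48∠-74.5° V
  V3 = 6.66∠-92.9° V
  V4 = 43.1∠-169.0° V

Step 1 — Convert each phasor to rectangular form:
  V1 = 10·(cos(-99.1°) + j·sin(-99.1°)) = -1.582 - j9.874 V
  V2 = 48·(cos(-74.5°) + j·sin(-74.5°)) = 12.83 - j46.25 V
  V3 = 6.66·(cos(-92.9°) + j·sin(-92.9°)) = -0.3369 - j6.651 V
  V4 = 43.1·(cos(-169.0°) + j·sin(-169.0°)) = -42.31 - j8.224 V
Step 2 — Sum components: V_total = -31.4 - j71 V.
Step 3 — Convert to polar: |V_total| = 77.64 V, ∠V_total = -113.9°.

V_total = 77.64∠-113.9° V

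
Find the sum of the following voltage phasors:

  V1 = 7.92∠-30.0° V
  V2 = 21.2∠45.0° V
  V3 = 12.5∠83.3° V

Step 1 — Convert each phasor to rectangular form:
  V1 = 7.92·(cos(-30.0°) + j·sin(-30.0°)) = 6.859 - j3.96 V
  V2 = 21.2·(cos(45.0°) + j·sin(45.0°)) = 14.99 + j14.99 V
  V3 = 12.5·(cos(83.3°) + j·sin(83.3°)) = 1.458 + j12.41 V
Step 2 — Sum components: V_total = 23.31 + j23.45 V.
Step 3 — Convert to polar: |V_total| = 33.06 V, ∠V_total = 45.2°.

V_total = 33.06∠45.2° V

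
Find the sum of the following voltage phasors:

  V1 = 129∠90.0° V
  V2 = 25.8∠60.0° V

Step 1 — Convert each phasor to rectangular form:
  V1 = 129·(cos(90.0°) + j·sin(90.0°)) = 0 + j129 V
  V2 = 25.8·(cos(60.0°) + j·sin(60.0°)) = 12.9 + j22.34 V
Step 2 — Sum components: V_total = 12.9 + j151.3 V.
Step 3 — Convert to polar: |V_total| = 151.9 V, ∠V_total = 85.1°.

V_total = 151.9∠85.1° V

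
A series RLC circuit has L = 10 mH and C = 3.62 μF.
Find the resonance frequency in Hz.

Step 1 — Resonance condition Im(Z)=0 gives ω₀ = 1/√(LC).
Step 2 — ω₀ = 1/√(0.01·3.62e-06) = 5256 rad/s.
Step 3 — f₀ = ω₀/(2π) = 836.5 Hz.

f₀ = 836.5 Hz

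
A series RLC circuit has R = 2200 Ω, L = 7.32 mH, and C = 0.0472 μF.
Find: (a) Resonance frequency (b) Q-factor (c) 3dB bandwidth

Step 1 — Resonance: ω₀ = 1/√(LC) = 1/√(0.00732·4.72e-08) = 5.38e+04 rad/s.
Step 2 — f₀ = ω₀/(2π) = 8562 Hz.
Step 3 — Series Q: Q = ω₀L/R = 5.38e+04·0.00732/2200 = 0.179.
Step 4 — Bandwidth: Δω = ω₀/Q = 3.005e+05 rad/s; BW = Δω/(2π) = 4.783e+04 Hz.

(a) f₀ = 8562 Hz  (b) Q = 0.179  (c) BW = 4.783e+04 Hz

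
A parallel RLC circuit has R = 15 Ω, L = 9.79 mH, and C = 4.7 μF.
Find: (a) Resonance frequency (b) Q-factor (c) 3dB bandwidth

Step 1 — Resonance: ω₀ = 1/√(LC) = 1/√(0.00979·4.7e-06) = 4662 rad/s.
Step 2 — f₀ = ω₀/(2π) = 742 Hz.
Step 3 — Parallel Q: Q = R/(ω₀L) = 15/(4662·0.00979) = 0.3287.
Step 4 — Bandwidth: Δω = ω₀/Q = 1.418e+04 rad/s; BW = Δω/(2π) = 2258 Hz.

(a) f₀ = 742 Hz  (b) Q = 0.3287  (c) BW = 2258 Hz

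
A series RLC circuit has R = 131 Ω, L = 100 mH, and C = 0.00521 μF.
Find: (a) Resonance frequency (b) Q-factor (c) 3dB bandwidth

Step 1 — Resonance: ω₀ = 1/√(LC) = 1/√(0.1·5.21e-09) = 4.381e+04 rad/s.
Step 2 — f₀ = ω₀/(2π) = 6973 Hz.
Step 3 — Series Q: Q = ω₀L/R = 4.381e+04·0.1/131 = 33.44.
Step 4 — Bandwidth: Δω = ω₀/Q = 1310 rad/s; BW = Δω/(2π) = 208.5 Hz.

(a) f₀ = 6973 Hz  (b) Q = 33.44  (c) BW = 208.5 Hz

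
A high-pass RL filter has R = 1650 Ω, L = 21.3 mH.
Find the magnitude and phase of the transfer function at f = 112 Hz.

Step 1 — Angular frequency: ω = 2π·112 = 703.7 rad/s.
Step 2 — Transfer function: H(jω) = jωL/(R + jωL).
Step 3 — Numerator jωL = j·14.99; denominator R + jωL = 1650 + j14.99.
Step 4 — H = 8.252e-05 + j0.009084.
Step 5 — Magnitude: |H| = 0.009084 (-40.8 dB); phase: φ = 89.5°.

|H| = 0.009084 (-40.8 dB), φ = 89.5°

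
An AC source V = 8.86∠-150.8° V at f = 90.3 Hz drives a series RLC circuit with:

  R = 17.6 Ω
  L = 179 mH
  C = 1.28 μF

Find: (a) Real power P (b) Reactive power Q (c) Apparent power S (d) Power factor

Step 1 — Angular frequency: ω = 2π·f = 2π·90.3 = 567.4 rad/s.
Step 2 — Component impedances:
  R: Z = R = 17.6 Ω
  L: Z = jωL = j·567.4·0.179 = 0 + j101.6 Ω
  C: Z = 1/(jωC) = -j/(ω·C) = 0 - j1377 Ω
Step 3 — Series combination: Z_total = R + L + C = 17.6 - j1275 Ω = 1276∠-89.2° Ω.
Step 4 — Source phasor: V = 8.86∠-150.8° V = -7.734 - j4.322 V.
Step 5 — Current: I = V / Z = 0.003305 - j0.00611 A = 0.006946∠-61.6° A.
Step 6 — Complex power: S = V·I* = 0.0008492 - j0.06154 VA.
Step 7 — Real power: P = Re(S) = 0.0008492 W.
Step 8 — Reactive power: Q = Im(S) = -0.06154 VAR.
Step 9 — Apparent power: |S| = 0.06154 VA.
Step 10 — Power factor: PF = P/|S| = 0.0138 (leading).

(a) P = 0.0008492 W  (b) Q = -0.06154 VAR  (c) S = 0.06154 VA  (d) PF = 0.0138 (leading)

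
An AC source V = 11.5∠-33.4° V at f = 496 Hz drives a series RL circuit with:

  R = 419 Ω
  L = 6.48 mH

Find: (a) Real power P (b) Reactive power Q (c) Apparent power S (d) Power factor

Step 1 — Angular frequency: ω = 2π·f = 2π·496 = 3116 rad/s.
Step 2 — Component impedances:
  R: Z = R = 419 Ω
  L: Z = jωL = j·3116·0.00648 = 0 + j20.19 Ω
Step 3 — Series combination: Z_total = R + L = 419 + j20.19 Ω = 419.5∠2.8° Ω.
Step 4 — Source phasor: V = 11.5∠-33.4° V = 9.601 - j6.331 V.
Step 5 — Current: I = V / Z = 0.02213 - j0.01618 A = 0.02741∠-36.2° A.
Step 6 — Complex power: S = V·I* = 0.3149 + j0.01518 VA.
Step 7 — Real power: P = Re(S) = 0.3149 W.
Step 8 — Reactive power: Q = Im(S) = 0.01518 VAR.
Step 9 — Apparent power: |S| = 0.3153 VA.
Step 10 — Power factor: PF = P/|S| = 0.9988 (lagging).

(a) P = 0.3149 W  (b) Q = 0.01518 VAR  (c) S = 0.3153 VA  (d) PF = 0.9988 (lagging)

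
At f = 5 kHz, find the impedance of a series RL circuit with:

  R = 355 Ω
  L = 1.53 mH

Step 1 — Angular frequency: ω = 2π·f = 2π·5000 = 3.142e+04 rad/s.
Step 2 — Component impedances:
  R: Z = R = 355 Ω
  L: Z = jωL = j·3.142e+04·0.00153 = 0 + j48.07 Ω
Step 3 — Series combination: Z_total = R + L = 355 + j48.07 Ω = 358.2∠7.7° Ω.

Z = 355 + j48.07 Ω = 358.2∠7.7° Ω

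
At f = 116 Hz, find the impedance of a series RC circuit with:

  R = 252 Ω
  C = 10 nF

Step 1 — Angular frequency: ω = 2π·f = 2π·116 = 728.8 rad/s.
Step 2 — Component impedances:
  R: Z = R = 252 Ω
  C: Z = 1/(jωC) = -j/(ω·C) = 0 - j1.372e+05 Ω
Step 3 — Series combination: Z_total = R + C = 252 - j1.372e+05 Ω = 1.372e+05∠-89.9° Ω.

Z = 252 - j1.372e+05 Ω = 1.372e+05∠-89.9° Ω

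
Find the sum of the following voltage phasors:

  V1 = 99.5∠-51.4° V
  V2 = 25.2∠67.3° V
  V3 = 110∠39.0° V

Step 1 — Convert each phasor to rectangular form:
  V1 = 99.5·(cos(-51.4°) + j·sin(-51.4°)) = 62.08 - j77.76 V
  V2 = 25.2·(cos(67.3°) + j·sin(67.3°)) = 9.725 + j23.25 V
  V3 = 110·(cos(39.0°) + j·sin(39.0°)) = 85.49 + j69.23 V
Step 2 — Sum components: V_total = 157.3 + j14.71 V.
Step 3 — Convert to polar: |V_total| = 158 V, ∠V_total = 5.3°.

V_total = 158∠5.3° V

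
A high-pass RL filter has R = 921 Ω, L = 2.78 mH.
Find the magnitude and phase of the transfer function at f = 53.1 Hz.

Step 1 — Angular frequency: ω = 2π·53.1 = 333.6 rad/s.
Step 2 — Transfer function: H(jω) = jωL/(R + jωL).
Step 3 — Numerator jωL = j·0.9275; denominator R + jωL = 921 + j0.9275.
Step 4 — H = 1.014e-06 + j0.001007.
Step 5 — Magnitude: |H| = 0.001007 (-59.9 dB); phase: φ = 89.9°.

|H| = 0.001007 (-59.9 dB), φ = 89.9°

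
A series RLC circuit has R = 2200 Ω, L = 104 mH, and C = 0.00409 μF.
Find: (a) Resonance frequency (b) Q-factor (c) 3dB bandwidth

Step 1 — Resonance condition Im(Z)=0 gives ω₀ = 1/√(LC).
Step 2 — ω₀ = 1/√(0.104·4.09e-09) = 4.849e+04 rad/s.
Step 3 — f₀ = ω₀/(2π) = 7717 Hz.
Step 4 — Series Q: Q = ω₀L/R = 4.849e+04·0.104/2200 = 2.292.
Step 5 — 3dB bandwidth: Δω = ω₀/Q = 2.115e+04 rad/s; BW = Δω/(2π) = 3367 Hz.

(a) f₀ = 7717 Hz  (b) Q = 2.292  (c) BW = 3367 Hz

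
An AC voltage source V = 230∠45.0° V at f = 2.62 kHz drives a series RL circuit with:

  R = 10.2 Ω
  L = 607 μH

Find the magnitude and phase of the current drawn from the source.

Step 1 — Angular frequency: ω = 2π·f = 2π·2620 = 1.646e+04 rad/s.
Step 2 — Component impedances:
  R: Z = R = 10.2 Ω
  L: Z = jωL = j·1.646e+04·0.000607 = 0 + j9.992 Ω
Step 3 — Series combination: Z_total = R + L = 10.2 + j9.992 Ω = 14.28∠44.4° Ω.
Step 4 — Source phasor: V = 230∠45.0° V = 162.6 + j162.6 V.
Step 5 — Ohm's law: I = V / Z_total = (162.6 + j162.6) / (10.2 + j9.992) = 16.11 + j0.1656 A.
Step 6 — Convert to polar: |I| = 16.11 A, ∠I = 0.6°.

I = 16.11∠0.6° A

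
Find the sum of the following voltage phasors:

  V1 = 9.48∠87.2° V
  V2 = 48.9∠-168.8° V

Step 1 — Convert each phasor to rectangular form:
  V1 = 9.48·(cos(87.2°) + j·sin(87.2°)) = 0.4631 + j9.469 V
  V2 = 48.9·(cos(-168.8°) + j·sin(-168.8°)) = -47.97 - j9.498 V
Step 2 — Sum components: V_total = -47.51 - j0.02938 V.
Step 3 — Convert to polar: |V_total| = 47.51 V, ∠V_total = -180.0°.

V_total = 47.51∠-180.0° V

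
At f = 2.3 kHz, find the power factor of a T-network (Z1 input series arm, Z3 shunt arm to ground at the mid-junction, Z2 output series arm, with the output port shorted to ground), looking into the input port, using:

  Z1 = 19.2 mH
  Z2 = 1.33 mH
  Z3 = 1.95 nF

Step 1 — Angular frequency: ω = 2π·f = 2π·2300 = 1.445e+04 rad/s.
Step 2 — Component impedances:
  Z1: Z = jωL = j·1.445e+04·0.0192 = 0 + j277.5 Ω
  Z2: Z = jωL = j·1.445e+04·0.00133 = 0 + j19.22 Ω
  Z3: Z = 1/(jωC) = -j/(ω·C) = 0 - j3.549e+04 Ω
Step 3 — With the output port shorted to ground, the output series arm Z2 runs from the junction to ground; the shunt arm Z3 also runs from the junction to ground. They appear in parallel: Z3 || Z2 = 0 + j19.23 Ω.
Step 4 — Series with input arm Z1: Z_in = Z1 + (Z3 || Z2) = 0 + j296.7 Ω = 296.7∠90.0° Ω.
Step 5 — Power factor: PF = cos(φ) = Re(Z)/|Z| = 0/296.7 = 0.
Step 6 — Type: Im(Z) = 296.7 ⇒ lagging (phase φ = 90.0°).

PF = 0 (lagging, φ = 90.0°)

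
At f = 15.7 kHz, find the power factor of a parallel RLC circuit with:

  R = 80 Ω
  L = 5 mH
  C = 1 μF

Step 1 — Angular frequency: ω = 2π·f = 2π·1.57e+04 = 9.865e+04 rad/s.
Step 2 — Component impedances:
  R: Z = R = 80 Ω
  L: Z = jωL = j·9.865e+04·0.005 = 0 + j493.2 Ω
  C: Z = 1/(jωC) = -j/(ω·C) = 0 - j10.14 Ω
Step 3 — Parallel combination: 1/Z_total = 1/R + 1/L + 1/C; Z_total = 1.317 - j10.18 Ω = 10.26∠-82.6° Ω.
Step 4 — Power factor: PF = cos(φ) = Re(Z)/|Z| = 1.317/10.264 = 0.1283.
Step 5 — Type: Im(Z) = -10.18 ⇒ leading (phase φ = -82.6°).

PF = 0.1283 (leading, φ = -82.6°)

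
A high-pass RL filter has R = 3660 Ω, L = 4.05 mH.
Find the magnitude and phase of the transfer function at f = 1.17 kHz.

Step 1 — Angular frequency: ω = 2π·1170 = 7351 rad/s.
Step 2 — Transfer function: H(jω) = jωL/(R + jωL).
Step 3 — Numerator jωL = j·29.77; denominator R + jωL = 3660 + j29.77.
Step 4 — H = 6.617e-05 + j0.008134.
Step 5 — Magnitude: |H| = 0.008134 (-41.8 dB); phase: φ = 89.5°.

|H| = 0.008134 (-41.8 dB), φ = 89.5°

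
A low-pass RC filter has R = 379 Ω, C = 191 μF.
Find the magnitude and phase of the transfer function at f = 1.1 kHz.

Step 1 — Angular frequency: ω = 2π·1100 = 6912 rad/s.
Step 2 — Transfer function: H(jω) = 1/(1 + jωRC).
Step 3 — Denominator: 1 + jωRC = 1 + j·6912·379·0.000191 = 1 + j500.3.
Step 4 — H = 3.995e-06 - j0.001999.
Step 5 — Magnitude: |H| = 0.001999 (-54.0 dB); phase: φ = -89.9°.

|H| = 0.001999 (-54.0 dB), φ = -89.9°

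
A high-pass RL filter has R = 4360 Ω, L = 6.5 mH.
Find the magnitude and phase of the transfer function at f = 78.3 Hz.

Step 1 — Angular frequency: ω = 2π·78.3 = 492 rad/s.
Step 2 — Transfer function: H(jω) = jωL/(R + jωL).
Step 3 — Numerator jωL = j·3.198; denominator R + jωL = 4360 + j3.198.
Step 4 — H = 5.379e-07 + j0.0007334.
Step 5 — Magnitude: |H| = 0.0007334 (-62.7 dB); phase: φ = 90.0°.

|H| = 0.0007334 (-62.7 dB), φ = 90.0°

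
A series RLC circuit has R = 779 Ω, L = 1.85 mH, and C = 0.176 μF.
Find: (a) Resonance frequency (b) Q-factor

Step 1 — Resonance condition Im(Z)=0 gives ω₀ = 1/√(LC).
Step 2 — ω₀ = 1/√(0.00185·1.76e-07) = 5.542e+04 rad/s.
Step 3 — f₀ = ω₀/(2π) = 8820 Hz.
Step 4 — Series Q: Q = ω₀L/R = 5.542e+04·0.00185/779 = 0.1316.

(a) f₀ = 8820 Hz  (b) Q = 0.1316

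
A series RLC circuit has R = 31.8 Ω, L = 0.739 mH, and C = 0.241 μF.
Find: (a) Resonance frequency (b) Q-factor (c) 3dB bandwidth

Step 1 — Resonance condition Im(Z)=0 gives ω₀ = 1/√(LC).
Step 2 — ω₀ = 1/√(0.000739·2.41e-07) = 7.493e+04 rad/s.
Step 3 — f₀ = ω₀/(2π) = 1.193e+04 Hz.
Step 4 — Series Q: Q = ω₀L/R = 7.493e+04·0.000739/31.8 = 1.741.
Step 5 — 3dB bandwidth: Δω = ω₀/Q = 4.303e+04 rad/s; BW = Δω/(2π) = 6849 Hz.

(a) f₀ = 1.193e+04 Hz  (b) Q = 1.741  (c) BW = 6849 Hz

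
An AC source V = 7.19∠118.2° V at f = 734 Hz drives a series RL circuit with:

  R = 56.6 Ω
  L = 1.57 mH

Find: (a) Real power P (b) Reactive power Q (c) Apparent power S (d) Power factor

Step 1 — Angular frequency: ω = 2π·f = 2π·734 = 4612 rad/s.
Step 2 — Component impedances:
  R: Z = R = 56.6 Ω
  L: Z = jωL = j·4612·0.00157 = 0 + j7.241 Ω
Step 3 — Series combination: Z_total = R + L = 56.6 + j7.241 Ω = 57.06∠7.3° Ω.
Step 4 — Source phasor: V = 7.19∠118.2° V = -3.398 + j6.337 V.
Step 5 — Current: I = V / Z = -0.04497 + j0.1177 A = 0.126∠110.9° A.
Step 6 — Complex power: S = V·I* = 0.8987 + j0.115 VA.
Step 7 — Real power: P = Re(S) = 0.8987 W.
Step 8 — Reactive power: Q = Im(S) = 0.115 VAR.
Step 9 — Apparent power: |S| = 0.906 VA.
Step 10 — Power factor: PF = P/|S| = 0.9919 (lagging).

(a) P = 0.8987 W  (b) Q = 0.115 VAR  (c) S = 0.906 VA  (d) PF = 0.9919 (lagging)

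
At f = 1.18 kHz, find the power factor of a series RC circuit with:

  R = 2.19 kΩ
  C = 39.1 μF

Step 1 — Angular frequency: ω = 2π·f = 2π·1180 = 7414 rad/s.
Step 2 — Component impedances:
  R: Z = R = 2190 Ω
  C: Z = 1/(jωC) = -j/(ω·C) = 0 - j3.45 Ω
Step 3 — Series combination: Z_total = R + C = 2190 - j3.45 Ω = 2190∠-0.1° Ω.
Step 4 — Power factor: PF = cos(φ) = Re(Z)/|Z| = 2190/2190 = 1.
Step 5 — Type: Im(Z) = -3.45 ⇒ leading (phase φ = -0.1°).

PF = 1 (leading, φ = -0.1°)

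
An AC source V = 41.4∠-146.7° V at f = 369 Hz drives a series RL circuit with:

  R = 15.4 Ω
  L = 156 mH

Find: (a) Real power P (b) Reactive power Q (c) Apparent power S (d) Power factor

Step 1 — Angular frequency: ω = 2π·f = 2π·369 = 2318 rad/s.
Step 2 — Component impedances:
  R: Z = R = 15.4 Ω
  L: Z = jωL = j·2318·0.156 = 0 + j361.7 Ω
Step 3 — Series combination: Z_total = R + L = 15.4 + j361.7 Ω = 362∠87.6° Ω.
Step 4 — Source phasor: V = 41.4∠-146.7° V = -34.6 - j22.73 V.
Step 5 — Current: I = V / Z = -0.0668 + j0.09283 A = 0.1144∠125.7° A.
Step 6 — Complex power: S = V·I* = 0.2014 + j4.73 VA.
Step 7 — Real power: P = Re(S) = 0.2014 W.
Step 8 — Reactive power: Q = Im(S) = 4.73 VAR.
Step 9 — Apparent power: |S| = 4.735 VA.
Step 10 — Power factor: PF = P/|S| = 0.04254 (lagging).

(a) P = 0.2014 W  (b) Q = 4.73 VAR  (c) S = 4.735 VA  (d) PF = 0.04254 (lagging)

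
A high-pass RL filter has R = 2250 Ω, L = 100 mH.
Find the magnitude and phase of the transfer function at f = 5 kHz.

Step 1 — Angular frequency: ω = 2π·5000 = 3.142e+04 rad/s.
Step 2 — Transfer function: H(jω) = jωL/(R + jωL).
Step 3 — Numerator jωL = j·3142; denominator R + jωL = 2250 + j3142.
Step 4 — H = 0.661 + j0.4734.
Step 5 — Magnitude: |H| = 0.813 (-1.8 dB); phase: φ = 35.6°.

|H| = 0.813 (-1.8 dB), φ = 35.6°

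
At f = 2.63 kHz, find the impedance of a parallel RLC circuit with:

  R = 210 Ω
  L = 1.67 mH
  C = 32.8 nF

Step 1 — Angular frequency: ω = 2π·f = 2π·2630 = 1.652e+04 rad/s.
Step 2 — Component impedances:
  R: Z = R = 210 Ω
  L: Z = jωL = j·1.652e+04·0.00167 = 0 + j27.6 Ω
  C: Z = 1/(jωC) = -j/(ω·C) = 0 - j1845 Ω
Step 3 — Parallel combination: 1/Z_total = 1/R + 1/L + 1/C; Z_total = 3.672 + j27.53 Ω = 27.77∠82.4° Ω.

Z = 3.672 + j27.53 Ω = 27.77∠82.4° Ω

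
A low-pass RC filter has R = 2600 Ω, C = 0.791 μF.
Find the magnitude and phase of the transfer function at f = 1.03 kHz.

Step 1 — Angular frequency: ω = 2π·1030 = 6472 rad/s.
Step 2 — Transfer function: H(jω) = 1/(1 + jωRC).
Step 3 — Denominator: 1 + jωRC = 1 + j·6472·2600·7.91e-07 = 1 + j13.31.
Step 4 — H = 0.005613 - j0.07471.
Step 5 — Magnitude: |H| = 0.07492 (-22.5 dB); phase: φ = -85.7°.

|H| = 0.07492 (-22.5 dB), φ = -85.7°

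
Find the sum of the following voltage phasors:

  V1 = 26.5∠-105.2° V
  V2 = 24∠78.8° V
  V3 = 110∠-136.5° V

Step 1 — Convert each phasor to rectangular form:
  V1 = 26.5·(cos(-105.2°) + j·sin(-105.2°)) = -6.948 - j25.57 V
  V2 = 24·(cos(78.8°) + j·sin(78.8°)) = 4.662 + j23.54 V
  V3 = 110·(cos(-136.5°) + j·sin(-136.5°)) = -79.79 - j75.72 V
Step 2 — Sum components: V_total = -82.08 - j77.75 V.
Step 3 — Convert to polar: |V_total| = 113.1 V, ∠V_total = -136.6°.

V_total = 113.1∠-136.6° V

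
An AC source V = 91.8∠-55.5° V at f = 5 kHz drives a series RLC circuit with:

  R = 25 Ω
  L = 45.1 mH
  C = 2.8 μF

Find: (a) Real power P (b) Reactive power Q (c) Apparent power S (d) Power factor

Step 1 — Angular frequency: ω = 2π·f = 2π·5000 = 3.142e+04 rad/s.
Step 2 — Component impedances:
  R: Z = R = 25 Ω
  L: Z = jωL = j·3.142e+04·0.0451 = 0 + j1417 Ω
  C: Z = 1/(jωC) = -j/(ω·C) = 0 - j11.37 Ω
Step 3 — Series combination: Z_total = R + L + C = 25 + j1405 Ω = 1406∠89.0° Ω.
Step 4 — Source phasor: V = 91.8∠-55.5° V = 52 - j75.65 V.
Step 5 — Current: I = V / Z = -0.05315 - j0.03794 A = 0.0653∠-144.5° A.
Step 6 — Complex power: S = V·I* = 0.1066 + j5.994 VA.
Step 7 — Real power: P = Re(S) = 0.1066 W.
Step 8 — Reactive power: Q = Im(S) = 5.994 VAR.
Step 9 — Apparent power: |S| = 5.995 VA.
Step 10 — Power factor: PF = P/|S| = 0.01778 (lagging).

(a) P = 0.1066 W  (b) Q = 5.994 VAR  (c) S = 5.995 VA  (d) PF = 0.01778 (lagging)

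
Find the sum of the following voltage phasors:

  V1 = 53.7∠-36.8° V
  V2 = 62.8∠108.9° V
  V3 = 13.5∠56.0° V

Step 1 — Convert each phasor to rectangular form:
  V1 = 53.7·(cos(-36.8°) + j·sin(-36.8°)) = 43 - j32.17 V
  V2 = 62.8·(cos(108.9°) + j·sin(108.9°)) = -20.34 + j59.41 V
  V3 = 13.5·(cos(56.0°) + j·sin(56.0°)) = 7.549 + j11.19 V
Step 2 — Sum components: V_total = 30.21 + j38.44 V.
Step 3 — Convert to polar: |V_total| = 48.89 V, ∠V_total = 51.8°.

V_total = 48.89∠51.8° V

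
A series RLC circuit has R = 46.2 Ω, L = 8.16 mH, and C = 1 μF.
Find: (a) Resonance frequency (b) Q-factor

Step 1 — Resonance condition Im(Z)=0 gives ω₀ = 1/√(LC).
Step 2 — ω₀ = 1/√(0.00816·1e-06) = 1.107e+04 rad/s.
Step 3 — f₀ = ω₀/(2π) = 1762 Hz.
Step 4 — Series Q: Q = ω₀L/R = 1.107e+04·0.00816/46.2 = 1.955.

(a) f₀ = 1762 Hz  (b) Q = 1.955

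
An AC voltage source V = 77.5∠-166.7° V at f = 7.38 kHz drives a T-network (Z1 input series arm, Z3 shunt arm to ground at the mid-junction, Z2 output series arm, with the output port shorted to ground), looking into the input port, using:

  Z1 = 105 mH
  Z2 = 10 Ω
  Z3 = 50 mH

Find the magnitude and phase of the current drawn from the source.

Step 1 — Angular frequency: ω = 2π·f = 2π·7380 = 4.637e+04 rad/s.
Step 2 — Component impedances:
  Z1: Z = jωL = j·4.637e+04·0.105 = 0 + j4869 Ω
  Z2: Z = R = 10 Ω
  Z3: Z = jωL = j·4.637e+04·0.05 = 0 + j2318 Ω
Step 3 — With the output port shorted to ground, the output series arm Z2 runs from the junction to ground; the shunt arm Z3 also runs from the junction to ground. They appear in parallel: Z3 || Z2 = 10 + j0.04313 Ω.
Step 4 — Series with input arm Z1: Z_in = Z1 + (Z3 || Z2) = 10 + j4869 Ω = 4869∠89.9° Ω.
Step 5 — Source phasor: V = 77.5∠-166.7° V = -75.42 - j17.83 V.
Step 6 — Ohm's law: I = V / Z_total = (-75.42 - j17.83) / (10 + j4869) = -0.003694 + j0.01548 A.
Step 7 — Convert to polar: |I| = 0.01592 A, ∠I = 103.4°.

I = 0.01592∠103.4° A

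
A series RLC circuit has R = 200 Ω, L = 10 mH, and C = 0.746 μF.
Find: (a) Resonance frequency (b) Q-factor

Step 1 — Resonance condition Im(Z)=0 gives ω₀ = 1/√(LC).
Step 2 — ω₀ = 1/√(0.01·7.46e-07) = 1.158e+04 rad/s.
Step 3 — f₀ = ω₀/(2π) = 1843 Hz.
Step 4 — Series Q: Q = ω₀L/R = 1.158e+04·0.01/200 = 0.5789.

(a) f₀ = 1843 Hz  (b) Q = 0.5789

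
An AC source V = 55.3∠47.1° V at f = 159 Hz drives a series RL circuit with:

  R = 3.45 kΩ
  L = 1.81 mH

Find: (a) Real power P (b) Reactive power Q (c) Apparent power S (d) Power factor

Step 1 — Angular frequency: ω = 2π·f = 2π·159 = 999 rad/s.
Step 2 — Component impedances:
  R: Z = R = 3450 Ω
  L: Z = jωL = j·999·0.00181 = 0 + j1.808 Ω
Step 3 — Series combination: Z_total = R + L = 3450 + j1.808 Ω = 3450∠0.0° Ω.
Step 4 — Source phasor: V = 55.3∠47.1° V = 37.64 + j40.51 V.
Step 5 — Current: I = V / Z = 0.01092 + j0.01174 A = 0.01603∠47.1° A.
Step 6 — Complex power: S = V·I* = 0.8864 + j0.0004646 VA.
Step 7 — Real power: P = Re(S) = 0.8864 W.
Step 8 — Reactive power: Q = Im(S) = 0.0004646 VAR.
Step 9 — Apparent power: |S| = 0.8864 VA.
Step 10 — Power factor: PF = P/|S| = 1 (lagging).

(a) P = 0.8864 W  (b) Q = 0.0004646 VAR  (c) S = 0.8864 VA  (d) PF = 1 (lagging)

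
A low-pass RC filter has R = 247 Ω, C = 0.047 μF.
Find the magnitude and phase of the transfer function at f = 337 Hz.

Step 1 — Angular frequency: ω = 2π·337 = 2117 rad/s.
Step 2 — Transfer function: H(jω) = 1/(1 + jωRC).
Step 3 — Denominator: 1 + jωRC = 1 + j·2117·247·4.7e-08 = 1 + j0.02458.
Step 4 — H = 0.9994 - j0.02457.
Step 5 — Magnitude: |H| = 0.9997 (-0.0 dB); phase: φ = -1.4°.

|H| = 0.9997 (-0.0 dB), φ = -1.4°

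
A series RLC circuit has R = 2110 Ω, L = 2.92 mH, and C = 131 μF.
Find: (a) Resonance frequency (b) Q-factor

Step 1 — Resonance condition Im(Z)=0 gives ω₀ = 1/√(LC).
Step 2 — ω₀ = 1/√(0.00292·0.000131) = 1617 rad/s.
Step 3 — f₀ = ω₀/(2π) = 257.3 Hz.
Step 4 — Series Q: Q = ω₀L/R = 1617·0.00292/2110 = 0.002238.

(a) f₀ = 257.3 Hz  (b) Q = 0.002238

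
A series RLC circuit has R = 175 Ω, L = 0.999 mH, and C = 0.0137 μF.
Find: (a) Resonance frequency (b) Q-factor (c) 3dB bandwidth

Step 1 — Resonance condition Im(Z)=0 gives ω₀ = 1/√(LC).
Step 2 — ω₀ = 1/√(0.000999·1.37e-08) = 2.703e+05 rad/s.
Step 3 — f₀ = ω₀/(2π) = 4.302e+04 Hz.
Step 4 — Series Q: Q = ω₀L/R = 2.703e+05·0.000999/175 = 1.543.
Step 5 — 3dB bandwidth: Δω = ω₀/Q = 1.752e+05 rad/s; BW = Δω/(2π) = 2.788e+04 Hz.

(a) f₀ = 4.302e+04 Hz  (b) Q = 1.543  (c) BW = 2.788e+04 Hz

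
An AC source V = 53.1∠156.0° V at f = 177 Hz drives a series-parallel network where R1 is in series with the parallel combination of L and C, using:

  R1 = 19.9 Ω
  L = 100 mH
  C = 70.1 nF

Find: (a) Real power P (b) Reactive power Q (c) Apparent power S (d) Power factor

Step 1 — Angular frequency: ω = 2π·f = 2π·177 = 1112 rad/s.
Step 2 — Component impedances:
  R1: Z = R = 19.9 Ω
  L: Z = jωL = j·1112·0.1 = 0 + j111.2 Ω
  C: Z = 1/(jωC) = -j/(ω·C) = 0 - j1.283e+04 Ω
Step 3 — Parallel branch: L || C = 1/(1/L + 1/C) = 0 + j112.2 Ω.
Step 4 — Series with R1: Z_total = R1 + (L || C) = 19.9 + j112.2 Ω = 113.9∠79.9° Ω.
Step 5 — Source phasor: V = 53.1∠156.0° V = -48.51 + j21.6 V.
Step 6 — Current: I = V / Z = 0.1123 + j0.4523 A = 0.466∠76.1° A.
Step 7 — Complex power: S = V·I* = 4.322 + j24.37 VA.
Step 8 — Real power: P = Re(S) = 4.322 W.
Step 9 — Reactive power: Q = Im(S) = 24.37 VAR.
Step 10 — Apparent power: |S| = 24.75 VA.
Step 11 — Power factor: PF = P/|S| = 0.1747 (lagging).

(a) P = 4.322 W  (b) Q = 24.37 VAR  (c) S = 24.75 VA  (d) PF = 0.1747 (lagging)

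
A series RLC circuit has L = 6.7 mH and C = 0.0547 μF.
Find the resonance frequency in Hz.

Step 1 — Resonance condition Im(Z)=0 gives ω₀ = 1/√(LC).
Step 2 — ω₀ = 1/√(0.0067·5.47e-08) = 5.224e+04 rad/s.
Step 3 — f₀ = ω₀/(2π) = 8314 Hz.

f₀ = 8314 Hz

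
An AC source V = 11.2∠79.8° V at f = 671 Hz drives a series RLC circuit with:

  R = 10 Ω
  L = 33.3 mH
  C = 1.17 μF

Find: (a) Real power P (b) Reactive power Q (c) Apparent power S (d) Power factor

Step 1 — Angular frequency: ω = 2π·f = 2π·671 = 4216 rad/s.
Step 2 — Component impedances:
  R: Z = R = 10 Ω
  L: Z = jωL = j·4216·0.0333 = 0 + j140.4 Ω
  C: Z = 1/(jωC) = -j/(ω·C) = 0 - j202.7 Ω
Step 3 — Series combination: Z_total = R + L + C = 10 - j62.33 Ω = 63.13∠-80.9° Ω.
Step 4 — Source phasor: V = 11.2∠79.8° V = 1.983 + j11.02 V.
Step 5 — Current: I = V / Z = -0.1674 + j0.05868 A = 0.1774∠160.7° A.
Step 6 — Complex power: S = V·I* = 0.3147 - j1.962 VA.
Step 7 — Real power: P = Re(S) = 0.3147 W.
Step 8 — Reactive power: Q = Im(S) = -1.962 VAR.
Step 9 — Apparent power: |S| = 1.987 VA.
Step 10 — Power factor: PF = P/|S| = 0.1584 (leading).

(a) P = 0.3147 W  (b) Q = -1.962 VAR  (c) S = 1.987 VA  (d) PF = 0.1584 (leading)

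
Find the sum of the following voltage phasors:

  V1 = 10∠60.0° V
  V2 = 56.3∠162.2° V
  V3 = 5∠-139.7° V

Step 1 — Convert each phasor to rectangular form:
  V1 = 10·(cos(60.0°) + j·sin(60.0°)) = 5 + j8.66 V
  V2 = 56.3·(cos(162.2°) + j·sin(162.2°)) = -53.6 + j17.21 V
  V3 = 5·(cos(-139.7°) + j·sin(-139.7°)) = -3.813 - j3.234 V
Step 2 — Sum components: V_total = -52.42 + j22.64 V.
Step 3 — Convert to polar: |V_total| = 57.1 V, ∠V_total = 156.6°.

V_total = 57.1∠156.6° V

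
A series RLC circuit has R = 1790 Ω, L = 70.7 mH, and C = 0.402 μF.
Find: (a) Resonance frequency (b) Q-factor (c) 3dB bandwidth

Step 1 — Resonance: ω₀ = 1/√(LC) = 1/√(0.0707·4.02e-07) = 5932 rad/s.
Step 2 — f₀ = ω₀/(2π) = 944.1 Hz.
Step 3 — Series Q: Q = ω₀L/R = 5932·0.0707/1790 = 0.2343.
Step 4 — Bandwidth: Δω = ω₀/Q = 2.532e+04 rad/s; BW = Δω/(2π) = 4030 Hz.

(a) f₀ = 944.1 Hz  (b) Q = 0.2343  (c) BW = 4030 Hz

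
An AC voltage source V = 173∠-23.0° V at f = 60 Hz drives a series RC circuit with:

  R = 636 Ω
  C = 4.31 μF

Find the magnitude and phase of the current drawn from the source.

Step 1 — Angular frequency: ω = 2π·f = 2π·60 = 377 rad/s.
Step 2 — Component impedances:
  R: Z = R = 636 Ω
  C: Z = 1/(jωC) = -j/(ω·C) = 0 - j615.4 Ω
Step 3 — Series combination: Z_total = R + C = 636 - j615.4 Ω = 885∠-44.1° Ω.
Step 4 — Source phasor: V = 173∠-23.0° V = 159.2 - j67.6 V.
Step 5 — Ohm's law: I = V / Z_total = (159.2 - j67.6) / (636 - j615.4) = 0.1824 + j0.07024 A.
Step 6 — Convert to polar: |I| = 0.1955 A, ∠I = 21.1°.

I = 0.1955∠21.1° A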